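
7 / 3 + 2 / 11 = 83 / 33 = 2.52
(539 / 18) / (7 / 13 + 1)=7007 / 360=19.46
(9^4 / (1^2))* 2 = 13122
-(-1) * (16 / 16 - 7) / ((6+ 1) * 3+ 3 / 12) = -24 / 85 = -0.28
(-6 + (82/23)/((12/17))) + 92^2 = 1167901/138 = 8463.05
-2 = -2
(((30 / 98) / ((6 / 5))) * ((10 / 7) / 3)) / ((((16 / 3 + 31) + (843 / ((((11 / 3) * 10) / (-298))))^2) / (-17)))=-6428125 / 146112007051864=-0.00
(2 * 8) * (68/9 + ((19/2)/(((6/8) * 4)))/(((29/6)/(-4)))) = 20608/261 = 78.96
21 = 21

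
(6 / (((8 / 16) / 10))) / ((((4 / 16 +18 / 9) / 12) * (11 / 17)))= 10880 / 11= 989.09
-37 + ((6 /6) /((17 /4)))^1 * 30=-29.94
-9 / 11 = -0.82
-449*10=-4490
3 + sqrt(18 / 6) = sqrt(3) + 3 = 4.73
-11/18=-0.61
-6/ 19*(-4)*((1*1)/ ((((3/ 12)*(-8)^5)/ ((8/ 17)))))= -3/ 41344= -0.00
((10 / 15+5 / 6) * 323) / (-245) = -969 / 490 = -1.98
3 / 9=1 / 3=0.33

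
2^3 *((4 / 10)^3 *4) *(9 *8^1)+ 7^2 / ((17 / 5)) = 343969 / 2125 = 161.87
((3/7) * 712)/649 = 2136/4543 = 0.47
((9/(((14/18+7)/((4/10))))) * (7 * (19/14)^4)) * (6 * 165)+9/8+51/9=392136139/36015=10888.13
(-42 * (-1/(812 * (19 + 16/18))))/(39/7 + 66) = 63/1733794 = 0.00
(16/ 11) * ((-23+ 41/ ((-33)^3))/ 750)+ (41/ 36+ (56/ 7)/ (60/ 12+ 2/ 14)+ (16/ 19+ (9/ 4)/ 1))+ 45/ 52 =967717189457/ 146461243500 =6.61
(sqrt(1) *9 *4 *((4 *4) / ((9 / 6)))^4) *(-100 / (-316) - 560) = -185451151360 / 711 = -260831436.51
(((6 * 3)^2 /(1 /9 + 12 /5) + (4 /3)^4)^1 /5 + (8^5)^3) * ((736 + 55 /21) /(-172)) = -6244002641174377921067 /41325795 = -151092136065969.88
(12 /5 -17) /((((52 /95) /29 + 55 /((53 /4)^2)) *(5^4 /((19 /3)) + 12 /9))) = -6440225199 /14654238068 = -0.44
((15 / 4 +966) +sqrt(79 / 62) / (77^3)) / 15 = sqrt(4898) / 424575690 +1293 / 20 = 64.65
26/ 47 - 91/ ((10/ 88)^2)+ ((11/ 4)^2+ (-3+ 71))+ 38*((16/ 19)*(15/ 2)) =-6730.92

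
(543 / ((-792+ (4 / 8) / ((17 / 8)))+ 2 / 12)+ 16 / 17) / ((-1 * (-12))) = 0.02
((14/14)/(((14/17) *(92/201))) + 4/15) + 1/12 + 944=947.00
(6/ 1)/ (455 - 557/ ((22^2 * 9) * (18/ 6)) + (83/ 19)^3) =537800472/ 48251494513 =0.01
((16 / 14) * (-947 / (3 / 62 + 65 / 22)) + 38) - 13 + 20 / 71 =-21319497 / 63616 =-335.13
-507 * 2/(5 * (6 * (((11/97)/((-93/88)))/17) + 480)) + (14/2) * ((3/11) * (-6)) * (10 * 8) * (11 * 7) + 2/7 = -30296103948611/429365720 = -70560.14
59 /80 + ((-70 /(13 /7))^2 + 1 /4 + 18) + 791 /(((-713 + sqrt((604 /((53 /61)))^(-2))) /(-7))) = 73441519866967 /50738085840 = 1447.46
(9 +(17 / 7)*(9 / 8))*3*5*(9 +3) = 29565 / 14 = 2111.79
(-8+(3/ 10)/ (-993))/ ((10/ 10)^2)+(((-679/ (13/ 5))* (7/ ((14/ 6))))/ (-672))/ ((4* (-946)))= -20843256307/ 2605208320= -8.00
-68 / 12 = -17 / 3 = -5.67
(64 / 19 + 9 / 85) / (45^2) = 5611 / 3270375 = 0.00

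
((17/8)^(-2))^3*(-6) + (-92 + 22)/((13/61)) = -103087866862/313788397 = -328.53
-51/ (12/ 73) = -310.25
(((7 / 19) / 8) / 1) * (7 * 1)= 49 / 152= 0.32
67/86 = 0.78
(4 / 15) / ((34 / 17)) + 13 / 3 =67 / 15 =4.47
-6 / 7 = -0.86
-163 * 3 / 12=-163 / 4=-40.75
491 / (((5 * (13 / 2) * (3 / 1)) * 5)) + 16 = 16582 / 975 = 17.01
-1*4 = -4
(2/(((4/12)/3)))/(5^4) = 0.03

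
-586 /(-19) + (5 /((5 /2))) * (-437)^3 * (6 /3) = -6342461842 /19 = -333813781.16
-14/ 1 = -14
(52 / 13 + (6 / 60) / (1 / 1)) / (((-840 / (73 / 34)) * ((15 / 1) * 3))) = -2993 / 12852000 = -0.00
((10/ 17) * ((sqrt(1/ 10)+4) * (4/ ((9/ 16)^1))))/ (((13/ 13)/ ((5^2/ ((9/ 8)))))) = 12800 * sqrt(10)/ 1377+512000/ 1377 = 401.22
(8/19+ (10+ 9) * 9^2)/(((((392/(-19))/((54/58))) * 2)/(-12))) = 2369169/5684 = 416.81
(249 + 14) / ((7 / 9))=2367 / 7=338.14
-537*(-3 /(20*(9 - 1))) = 1611 /160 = 10.07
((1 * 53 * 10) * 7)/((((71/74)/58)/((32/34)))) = 254773120/1207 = 211079.64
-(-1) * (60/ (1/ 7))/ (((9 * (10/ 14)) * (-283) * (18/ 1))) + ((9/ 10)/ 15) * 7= 155561/ 382050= 0.41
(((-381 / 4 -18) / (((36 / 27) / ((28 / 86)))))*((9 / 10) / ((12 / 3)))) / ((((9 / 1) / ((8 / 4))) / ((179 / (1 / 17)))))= -28948059 / 6880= -4207.57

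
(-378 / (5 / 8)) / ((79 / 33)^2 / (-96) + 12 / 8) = -316141056 / 752875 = -419.91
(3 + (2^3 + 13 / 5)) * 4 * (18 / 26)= 2448 / 65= 37.66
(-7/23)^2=49/529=0.09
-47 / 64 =-0.73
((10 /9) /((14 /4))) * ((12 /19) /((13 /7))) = 80 /741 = 0.11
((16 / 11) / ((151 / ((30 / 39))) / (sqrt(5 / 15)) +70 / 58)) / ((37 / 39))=-63336000 / 3956824487209 +10301509920 *sqrt(3) / 3956824487209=0.00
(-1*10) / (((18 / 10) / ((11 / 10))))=-55 / 9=-6.11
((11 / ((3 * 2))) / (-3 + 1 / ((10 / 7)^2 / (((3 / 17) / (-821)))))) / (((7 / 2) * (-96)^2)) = -3838175 / 202595758848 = -0.00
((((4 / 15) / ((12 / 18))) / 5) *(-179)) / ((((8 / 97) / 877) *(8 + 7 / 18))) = -137046159 / 7550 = -18151.81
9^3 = 729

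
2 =2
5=5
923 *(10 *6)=55380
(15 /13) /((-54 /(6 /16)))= -5 /624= -0.01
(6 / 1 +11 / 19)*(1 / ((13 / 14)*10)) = 175 / 247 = 0.71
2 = 2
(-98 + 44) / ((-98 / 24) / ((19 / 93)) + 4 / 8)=2.77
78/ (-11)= -78/ 11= -7.09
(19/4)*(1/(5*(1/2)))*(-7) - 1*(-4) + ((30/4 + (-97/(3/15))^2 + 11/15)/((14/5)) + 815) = 35623379/420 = 84817.57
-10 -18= -28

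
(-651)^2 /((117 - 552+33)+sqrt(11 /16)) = -389412576 /369379 - 242172*sqrt(11) /369379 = -1056.41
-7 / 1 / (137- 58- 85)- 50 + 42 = -41 / 6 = -6.83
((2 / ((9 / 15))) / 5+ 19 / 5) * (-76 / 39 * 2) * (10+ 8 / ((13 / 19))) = -377.63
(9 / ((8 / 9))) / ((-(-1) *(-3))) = -27 / 8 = -3.38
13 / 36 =0.36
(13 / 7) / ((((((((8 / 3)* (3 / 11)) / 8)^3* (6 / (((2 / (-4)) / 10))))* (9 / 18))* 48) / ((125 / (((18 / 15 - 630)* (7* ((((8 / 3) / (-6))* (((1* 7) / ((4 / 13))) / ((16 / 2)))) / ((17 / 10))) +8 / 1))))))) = 36768875 / 602491008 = 0.06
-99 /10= -9.90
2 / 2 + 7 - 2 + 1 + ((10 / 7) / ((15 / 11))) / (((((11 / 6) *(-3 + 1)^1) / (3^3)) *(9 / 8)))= 1 / 7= 0.14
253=253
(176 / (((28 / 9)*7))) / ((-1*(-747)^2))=-44 / 3038049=-0.00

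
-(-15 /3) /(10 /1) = 1 /2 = 0.50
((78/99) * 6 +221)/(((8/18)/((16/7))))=89388/77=1160.88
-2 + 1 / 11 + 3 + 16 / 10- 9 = -347 / 55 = -6.31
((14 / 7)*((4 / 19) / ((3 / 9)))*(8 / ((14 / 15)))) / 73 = 1440 / 9709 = 0.15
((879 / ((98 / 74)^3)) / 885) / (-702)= -14841329 / 24363931410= -0.00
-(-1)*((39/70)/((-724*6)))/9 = -13/912240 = -0.00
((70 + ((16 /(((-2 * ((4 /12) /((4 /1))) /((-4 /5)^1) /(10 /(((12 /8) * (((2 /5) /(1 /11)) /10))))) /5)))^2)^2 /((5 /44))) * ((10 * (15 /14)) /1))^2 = 1013309916158375668198932480048828650062500 /86806489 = 11673204708905755515569030000000000.00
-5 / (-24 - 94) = 5 / 118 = 0.04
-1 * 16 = -16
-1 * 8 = -8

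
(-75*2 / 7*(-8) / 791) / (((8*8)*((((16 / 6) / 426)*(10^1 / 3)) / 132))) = 948915 / 44296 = 21.42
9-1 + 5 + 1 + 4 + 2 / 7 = 128 / 7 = 18.29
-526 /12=-263 /6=-43.83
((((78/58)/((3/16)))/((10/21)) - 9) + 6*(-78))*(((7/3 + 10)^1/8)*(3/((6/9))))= -7434891/2320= -3204.69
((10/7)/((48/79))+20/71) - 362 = -4286531/11928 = -359.37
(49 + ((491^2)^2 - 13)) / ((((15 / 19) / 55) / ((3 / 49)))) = 12147090156773 / 49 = 247899799117.82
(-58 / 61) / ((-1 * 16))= 29 / 488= 0.06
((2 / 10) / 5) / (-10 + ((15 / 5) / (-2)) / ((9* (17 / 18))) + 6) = -0.01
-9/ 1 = -9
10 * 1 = 10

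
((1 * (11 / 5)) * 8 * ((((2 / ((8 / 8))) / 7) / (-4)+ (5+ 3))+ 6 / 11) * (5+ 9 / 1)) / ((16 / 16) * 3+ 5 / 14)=29232 / 47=621.96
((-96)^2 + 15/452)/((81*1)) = 1388549/12204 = 113.78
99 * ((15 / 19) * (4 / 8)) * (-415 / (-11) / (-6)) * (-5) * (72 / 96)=280125 / 304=921.46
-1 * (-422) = 422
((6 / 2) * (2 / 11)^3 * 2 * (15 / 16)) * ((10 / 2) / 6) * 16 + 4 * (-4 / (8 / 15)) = -39330 / 1331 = -29.55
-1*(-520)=520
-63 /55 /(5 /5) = -63 /55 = -1.15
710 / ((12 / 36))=2130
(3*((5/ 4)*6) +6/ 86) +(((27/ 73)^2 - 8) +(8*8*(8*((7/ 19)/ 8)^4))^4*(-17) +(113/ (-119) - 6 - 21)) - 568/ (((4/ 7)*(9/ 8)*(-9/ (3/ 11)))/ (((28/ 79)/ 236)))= -588817088757313851479187329598868092905/ 44597883907224388900225731472844230656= -13.20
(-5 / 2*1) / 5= -0.50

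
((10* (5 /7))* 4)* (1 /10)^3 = 1 /35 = 0.03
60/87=20/29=0.69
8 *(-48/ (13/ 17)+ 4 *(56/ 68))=-105152/ 221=-475.80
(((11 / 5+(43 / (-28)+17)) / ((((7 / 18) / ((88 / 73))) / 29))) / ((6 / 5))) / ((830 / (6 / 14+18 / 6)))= 56799864 / 10391185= 5.47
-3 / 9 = -1 / 3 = -0.33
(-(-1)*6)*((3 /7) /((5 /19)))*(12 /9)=456 /35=13.03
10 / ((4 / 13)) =65 / 2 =32.50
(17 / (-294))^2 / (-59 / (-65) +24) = 18785 / 139939884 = 0.00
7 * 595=4165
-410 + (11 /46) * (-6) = -9463 /23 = -411.43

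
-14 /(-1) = 14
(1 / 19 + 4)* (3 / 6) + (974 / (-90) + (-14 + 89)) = 113209 / 1710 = 66.20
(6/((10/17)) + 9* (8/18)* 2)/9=91/45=2.02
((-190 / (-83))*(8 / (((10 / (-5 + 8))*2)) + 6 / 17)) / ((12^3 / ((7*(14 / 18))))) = 0.01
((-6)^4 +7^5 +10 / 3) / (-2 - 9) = -54319 / 33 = -1646.03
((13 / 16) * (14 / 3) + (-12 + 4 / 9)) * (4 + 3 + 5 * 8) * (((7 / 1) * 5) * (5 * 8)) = -4597775 / 9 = -510863.89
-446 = -446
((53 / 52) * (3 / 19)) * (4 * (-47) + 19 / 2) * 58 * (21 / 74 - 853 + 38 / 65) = 1419753.88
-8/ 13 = -0.62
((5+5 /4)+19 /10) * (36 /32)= 1467 /160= 9.17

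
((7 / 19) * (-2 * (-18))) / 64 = 63 / 304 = 0.21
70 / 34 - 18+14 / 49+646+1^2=75130 / 119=631.34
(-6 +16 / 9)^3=-54872 / 729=-75.27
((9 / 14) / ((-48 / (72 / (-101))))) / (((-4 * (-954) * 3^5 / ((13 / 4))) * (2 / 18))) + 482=20806297357 / 43166592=482.00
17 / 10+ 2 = 37 / 10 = 3.70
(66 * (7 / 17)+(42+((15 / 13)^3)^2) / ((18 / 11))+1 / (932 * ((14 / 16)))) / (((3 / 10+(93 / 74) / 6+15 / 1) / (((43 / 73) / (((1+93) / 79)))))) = 27395132010674711345 / 15810053904910997823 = 1.73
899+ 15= 914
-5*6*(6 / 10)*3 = -54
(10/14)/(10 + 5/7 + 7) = 5/124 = 0.04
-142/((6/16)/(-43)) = 48848/3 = 16282.67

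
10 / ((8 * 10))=1 / 8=0.12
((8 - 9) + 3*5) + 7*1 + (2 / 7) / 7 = 1031 / 49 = 21.04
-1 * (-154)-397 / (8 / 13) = -3929 / 8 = -491.12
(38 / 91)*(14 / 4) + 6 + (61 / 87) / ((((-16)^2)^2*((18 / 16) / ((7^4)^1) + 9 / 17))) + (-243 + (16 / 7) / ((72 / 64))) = -2620346863549633 / 11221720473600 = -233.51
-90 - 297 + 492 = 105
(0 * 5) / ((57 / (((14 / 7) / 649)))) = 0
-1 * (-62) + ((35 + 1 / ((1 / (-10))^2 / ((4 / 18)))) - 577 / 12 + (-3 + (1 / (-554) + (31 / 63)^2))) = 300707971 / 4397652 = 68.38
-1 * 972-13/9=-8761/9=-973.44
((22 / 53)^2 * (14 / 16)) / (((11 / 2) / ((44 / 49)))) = 484 / 19663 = 0.02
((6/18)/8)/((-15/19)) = -19/360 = -0.05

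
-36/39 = -12/13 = -0.92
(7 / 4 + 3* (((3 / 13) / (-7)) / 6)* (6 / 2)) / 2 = 619 / 728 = 0.85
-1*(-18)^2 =-324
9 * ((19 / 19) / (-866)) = -0.01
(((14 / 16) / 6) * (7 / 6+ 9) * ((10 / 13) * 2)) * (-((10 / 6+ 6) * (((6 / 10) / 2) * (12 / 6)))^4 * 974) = -58192656109 / 58500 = -994746.26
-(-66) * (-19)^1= -1254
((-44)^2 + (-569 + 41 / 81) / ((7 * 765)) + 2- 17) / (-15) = -833197307 / 6506325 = -128.06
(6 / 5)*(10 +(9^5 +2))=354366 / 5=70873.20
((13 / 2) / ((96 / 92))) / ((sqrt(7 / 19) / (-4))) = -299 * sqrt(133) / 84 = -41.05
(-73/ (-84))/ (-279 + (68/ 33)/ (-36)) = -7227/ 2320640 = -0.00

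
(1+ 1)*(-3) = -6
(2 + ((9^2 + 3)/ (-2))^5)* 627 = -81943401210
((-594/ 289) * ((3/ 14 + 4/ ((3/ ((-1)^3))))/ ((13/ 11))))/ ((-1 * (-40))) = 51183/ 1051960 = 0.05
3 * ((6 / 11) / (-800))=-9 / 4400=-0.00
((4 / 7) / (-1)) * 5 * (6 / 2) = -60 / 7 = -8.57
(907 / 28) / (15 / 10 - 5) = -907 / 98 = -9.26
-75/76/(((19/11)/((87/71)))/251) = -18015525/102524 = -175.72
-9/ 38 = -0.24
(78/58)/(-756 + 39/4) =-52/28855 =-0.00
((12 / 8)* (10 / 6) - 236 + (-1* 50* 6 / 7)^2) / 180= 157117 / 17640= 8.91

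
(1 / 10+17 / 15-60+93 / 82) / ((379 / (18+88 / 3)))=-5033048 / 699255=-7.20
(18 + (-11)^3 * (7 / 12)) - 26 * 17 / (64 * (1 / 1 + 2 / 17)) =-1394623 / 1824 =-764.60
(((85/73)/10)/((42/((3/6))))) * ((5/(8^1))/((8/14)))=0.00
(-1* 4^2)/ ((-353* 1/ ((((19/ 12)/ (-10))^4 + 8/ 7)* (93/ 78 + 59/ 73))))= 6302231161859/ 60781855680000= 0.10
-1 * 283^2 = -80089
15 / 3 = 5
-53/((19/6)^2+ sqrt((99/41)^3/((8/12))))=-47471957748/7095592385+ 418206888 *sqrt(2706)/7095592385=-3.62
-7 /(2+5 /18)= -126 /41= -3.07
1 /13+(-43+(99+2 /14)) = 5116 /91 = 56.22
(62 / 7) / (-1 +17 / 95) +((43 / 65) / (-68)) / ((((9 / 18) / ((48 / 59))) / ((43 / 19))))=-281546221 / 26012805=-10.82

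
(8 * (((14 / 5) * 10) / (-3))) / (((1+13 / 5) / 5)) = -2800 / 27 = -103.70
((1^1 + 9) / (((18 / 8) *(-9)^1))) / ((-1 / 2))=80 / 81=0.99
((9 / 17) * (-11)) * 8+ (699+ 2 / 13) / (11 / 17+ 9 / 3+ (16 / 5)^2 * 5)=-34866347 / 1030302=-33.84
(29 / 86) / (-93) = -29 / 7998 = -0.00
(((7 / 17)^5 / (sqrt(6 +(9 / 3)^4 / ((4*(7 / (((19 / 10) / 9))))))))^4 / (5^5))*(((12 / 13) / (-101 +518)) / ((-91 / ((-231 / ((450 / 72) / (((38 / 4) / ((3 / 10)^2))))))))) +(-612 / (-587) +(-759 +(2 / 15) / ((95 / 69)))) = -1036824022973142474503189911108348479717097741 / 1368093375123373348644118198479868490446125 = -757.86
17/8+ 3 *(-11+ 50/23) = -24.35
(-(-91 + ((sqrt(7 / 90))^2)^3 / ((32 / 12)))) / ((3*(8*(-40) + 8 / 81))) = -176903657 / 1865664000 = -0.09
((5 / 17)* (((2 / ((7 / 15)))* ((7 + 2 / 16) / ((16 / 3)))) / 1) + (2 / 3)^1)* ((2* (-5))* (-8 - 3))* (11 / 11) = 2953885 / 11424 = 258.57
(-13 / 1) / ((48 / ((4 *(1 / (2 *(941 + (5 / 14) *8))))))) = -0.00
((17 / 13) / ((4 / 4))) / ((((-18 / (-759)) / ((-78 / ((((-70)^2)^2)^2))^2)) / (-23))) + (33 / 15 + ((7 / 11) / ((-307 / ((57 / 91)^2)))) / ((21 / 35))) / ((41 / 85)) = 4.56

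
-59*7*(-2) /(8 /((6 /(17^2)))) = 1239 /578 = 2.14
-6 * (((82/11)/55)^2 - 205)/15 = 150056802/1830125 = 81.99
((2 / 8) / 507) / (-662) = -1 / 1342536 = -0.00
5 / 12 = 0.42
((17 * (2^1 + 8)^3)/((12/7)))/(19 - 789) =-12.88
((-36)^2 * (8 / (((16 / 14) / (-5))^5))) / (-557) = 4254271875 / 142592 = 29835.28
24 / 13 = 1.85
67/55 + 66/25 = 1061/275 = 3.86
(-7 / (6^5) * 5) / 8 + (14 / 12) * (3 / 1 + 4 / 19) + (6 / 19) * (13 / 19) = 88955173 / 22457088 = 3.96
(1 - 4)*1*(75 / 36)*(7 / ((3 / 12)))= -175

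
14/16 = 7/8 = 0.88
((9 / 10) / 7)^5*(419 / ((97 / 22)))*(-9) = -2449411569 / 81513950000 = -0.03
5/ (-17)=-5/ 17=-0.29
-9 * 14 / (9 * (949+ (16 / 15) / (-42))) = -4410 / 298927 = -0.01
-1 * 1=-1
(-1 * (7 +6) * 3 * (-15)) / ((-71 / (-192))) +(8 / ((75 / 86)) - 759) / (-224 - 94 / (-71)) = 133466930717 / 84188250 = 1585.34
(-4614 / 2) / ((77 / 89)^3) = -1626363483 / 456533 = -3562.42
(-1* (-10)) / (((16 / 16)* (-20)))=-0.50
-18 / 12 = -3 / 2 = -1.50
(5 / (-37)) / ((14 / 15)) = -75 / 518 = -0.14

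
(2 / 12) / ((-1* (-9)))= 0.02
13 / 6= 2.17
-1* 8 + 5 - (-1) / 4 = -11 / 4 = -2.75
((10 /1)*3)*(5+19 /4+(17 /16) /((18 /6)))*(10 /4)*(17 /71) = 206125 /1136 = 181.45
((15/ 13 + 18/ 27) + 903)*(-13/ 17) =-35288/ 51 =-691.92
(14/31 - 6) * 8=-1376/31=-44.39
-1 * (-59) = 59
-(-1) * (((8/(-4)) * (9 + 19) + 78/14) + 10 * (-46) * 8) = -26113/7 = -3730.43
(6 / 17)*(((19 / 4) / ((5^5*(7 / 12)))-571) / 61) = -74943408 / 22684375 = -3.30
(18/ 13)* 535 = 9630/ 13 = 740.77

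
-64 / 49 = -1.31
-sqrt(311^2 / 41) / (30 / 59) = -18349 * sqrt(41) / 1230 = -95.52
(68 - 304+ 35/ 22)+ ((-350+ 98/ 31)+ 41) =-368449/ 682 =-540.25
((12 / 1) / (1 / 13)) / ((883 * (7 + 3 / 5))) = 390 / 16777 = 0.02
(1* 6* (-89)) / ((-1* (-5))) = -534 / 5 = -106.80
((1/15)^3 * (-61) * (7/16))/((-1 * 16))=427/864000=0.00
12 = 12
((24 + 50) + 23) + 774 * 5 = 3967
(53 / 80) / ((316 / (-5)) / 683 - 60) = -683 / 61952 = -0.01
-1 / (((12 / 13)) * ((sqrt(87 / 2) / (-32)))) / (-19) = -104 * sqrt(174) / 4959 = -0.28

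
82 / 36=41 / 18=2.28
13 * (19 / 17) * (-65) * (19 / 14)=-305045 / 238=-1281.70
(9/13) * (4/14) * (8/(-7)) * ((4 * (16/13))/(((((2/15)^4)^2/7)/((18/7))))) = -1660753125000/8281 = -200549827.92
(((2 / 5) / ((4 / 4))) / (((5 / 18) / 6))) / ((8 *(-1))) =-27 / 25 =-1.08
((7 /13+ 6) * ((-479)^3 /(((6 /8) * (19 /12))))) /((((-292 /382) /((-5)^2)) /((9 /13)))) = 3211673130297000 /234403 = 13701501816.52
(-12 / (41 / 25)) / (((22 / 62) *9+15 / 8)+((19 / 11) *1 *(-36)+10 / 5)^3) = 99026400 / 2949846428957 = 0.00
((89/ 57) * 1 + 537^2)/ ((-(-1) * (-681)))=-16437122/ 38817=-423.45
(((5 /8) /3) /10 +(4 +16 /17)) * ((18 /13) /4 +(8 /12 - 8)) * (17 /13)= -2206705 /48672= -45.34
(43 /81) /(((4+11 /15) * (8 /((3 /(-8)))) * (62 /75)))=-5375 /845184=-0.01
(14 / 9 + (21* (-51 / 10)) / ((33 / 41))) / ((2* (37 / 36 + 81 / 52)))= -1692509 / 66550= -25.43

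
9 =9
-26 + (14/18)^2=-2057/81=-25.40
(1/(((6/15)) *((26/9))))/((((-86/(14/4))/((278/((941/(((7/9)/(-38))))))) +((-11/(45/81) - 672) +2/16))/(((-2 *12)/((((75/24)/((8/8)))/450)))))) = -10592467200/11942160659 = -0.89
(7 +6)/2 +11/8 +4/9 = 599/72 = 8.32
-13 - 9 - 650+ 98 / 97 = -65086 / 97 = -670.99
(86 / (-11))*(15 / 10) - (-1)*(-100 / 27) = -4583 / 297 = -15.43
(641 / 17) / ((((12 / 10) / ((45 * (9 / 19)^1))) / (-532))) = -6057450 / 17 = -356320.59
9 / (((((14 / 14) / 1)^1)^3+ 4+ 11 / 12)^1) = 108 / 71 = 1.52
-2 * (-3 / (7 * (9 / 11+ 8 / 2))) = 66 / 371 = 0.18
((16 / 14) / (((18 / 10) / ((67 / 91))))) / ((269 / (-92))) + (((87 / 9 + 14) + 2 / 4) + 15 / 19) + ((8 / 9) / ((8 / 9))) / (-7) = 1444756757 / 58602726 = 24.65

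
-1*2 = -2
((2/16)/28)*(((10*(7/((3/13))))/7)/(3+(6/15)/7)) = 325/5136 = 0.06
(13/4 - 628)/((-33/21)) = 17493/44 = 397.57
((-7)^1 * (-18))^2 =15876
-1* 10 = -10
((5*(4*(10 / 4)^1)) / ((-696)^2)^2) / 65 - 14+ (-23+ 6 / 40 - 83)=-914025596170727 / 7626412984320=-119.85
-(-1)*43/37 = 43/37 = 1.16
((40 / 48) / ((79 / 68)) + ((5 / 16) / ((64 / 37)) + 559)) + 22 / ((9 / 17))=437896655 / 728064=601.45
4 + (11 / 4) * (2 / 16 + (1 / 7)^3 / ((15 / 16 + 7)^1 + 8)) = 12159043 / 2798880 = 4.34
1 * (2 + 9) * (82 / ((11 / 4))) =328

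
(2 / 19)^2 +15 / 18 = 1829 / 2166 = 0.84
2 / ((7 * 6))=1 / 21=0.05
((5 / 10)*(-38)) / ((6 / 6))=-19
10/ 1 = 10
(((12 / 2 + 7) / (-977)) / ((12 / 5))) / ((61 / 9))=-195 / 238388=-0.00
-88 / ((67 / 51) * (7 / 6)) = -26928 / 469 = -57.42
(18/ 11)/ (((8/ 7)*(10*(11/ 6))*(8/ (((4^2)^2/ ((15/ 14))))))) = 7056/ 3025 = 2.33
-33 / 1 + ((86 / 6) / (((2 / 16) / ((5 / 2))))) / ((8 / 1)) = 17 / 6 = 2.83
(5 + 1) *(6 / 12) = 3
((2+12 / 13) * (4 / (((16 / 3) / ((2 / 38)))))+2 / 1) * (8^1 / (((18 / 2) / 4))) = 880 / 117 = 7.52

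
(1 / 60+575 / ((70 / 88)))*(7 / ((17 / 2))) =303607 / 510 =595.31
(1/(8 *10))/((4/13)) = 13/320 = 0.04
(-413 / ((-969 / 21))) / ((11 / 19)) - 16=-101 / 187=-0.54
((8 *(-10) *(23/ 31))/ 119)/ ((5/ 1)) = -368/ 3689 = -0.10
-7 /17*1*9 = -63 /17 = -3.71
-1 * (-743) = 743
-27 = -27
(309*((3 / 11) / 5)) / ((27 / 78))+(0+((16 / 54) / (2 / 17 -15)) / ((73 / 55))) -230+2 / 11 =-451644746 / 2493315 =-181.14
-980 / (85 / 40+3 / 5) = -39200 / 109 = -359.63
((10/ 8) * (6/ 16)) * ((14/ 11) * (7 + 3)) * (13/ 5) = 1365/ 88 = 15.51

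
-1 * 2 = -2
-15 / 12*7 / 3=-35 / 12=-2.92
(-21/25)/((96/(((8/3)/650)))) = -7/195000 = -0.00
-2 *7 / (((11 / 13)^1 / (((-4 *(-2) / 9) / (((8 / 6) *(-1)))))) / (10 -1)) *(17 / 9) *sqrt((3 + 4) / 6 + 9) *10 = 30940 *sqrt(366) / 99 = 5978.96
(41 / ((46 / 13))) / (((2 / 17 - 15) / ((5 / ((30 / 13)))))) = -117793 / 69828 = -1.69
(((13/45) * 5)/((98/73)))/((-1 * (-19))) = 949/16758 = 0.06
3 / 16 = 0.19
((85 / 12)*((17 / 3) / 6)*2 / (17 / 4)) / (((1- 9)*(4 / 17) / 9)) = -1445 / 96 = -15.05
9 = 9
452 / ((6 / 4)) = 904 / 3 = 301.33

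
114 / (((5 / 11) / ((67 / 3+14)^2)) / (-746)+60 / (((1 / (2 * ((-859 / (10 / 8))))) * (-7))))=25933799276 / 2679955919063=0.01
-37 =-37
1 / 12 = 0.08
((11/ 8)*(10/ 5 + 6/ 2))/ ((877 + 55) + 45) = 55/ 7816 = 0.01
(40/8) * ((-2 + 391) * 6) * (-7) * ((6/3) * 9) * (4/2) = -2940840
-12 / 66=-2 / 11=-0.18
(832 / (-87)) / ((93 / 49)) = -5.04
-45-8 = -53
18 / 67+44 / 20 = 827 / 335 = 2.47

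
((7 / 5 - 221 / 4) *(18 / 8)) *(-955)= 1851363 / 16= 115710.19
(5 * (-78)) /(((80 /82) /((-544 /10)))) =108732 /5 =21746.40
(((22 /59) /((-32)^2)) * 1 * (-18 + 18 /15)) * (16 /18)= -77 /14160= -0.01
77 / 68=1.13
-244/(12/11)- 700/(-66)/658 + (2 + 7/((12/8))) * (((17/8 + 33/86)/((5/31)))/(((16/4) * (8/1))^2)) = -223.55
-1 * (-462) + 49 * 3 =609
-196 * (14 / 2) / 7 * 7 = -1372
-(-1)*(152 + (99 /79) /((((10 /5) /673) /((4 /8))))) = 114659 /316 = 362.84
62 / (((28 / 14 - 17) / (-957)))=19778 / 5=3955.60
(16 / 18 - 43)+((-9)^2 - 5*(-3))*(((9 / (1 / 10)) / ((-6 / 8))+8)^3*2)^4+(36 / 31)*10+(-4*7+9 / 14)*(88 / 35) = 409051298258762561498415548101267 / 68355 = 5984219124552155094702883000.00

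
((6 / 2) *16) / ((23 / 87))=4176 / 23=181.57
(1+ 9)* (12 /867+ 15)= 43390 /289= 150.14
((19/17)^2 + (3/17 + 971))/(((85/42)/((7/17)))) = 82623114/417605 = 197.85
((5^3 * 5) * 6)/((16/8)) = 1875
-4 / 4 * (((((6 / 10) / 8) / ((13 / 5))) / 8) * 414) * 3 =-1863 / 416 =-4.48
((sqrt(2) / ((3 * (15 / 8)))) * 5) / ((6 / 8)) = 1.68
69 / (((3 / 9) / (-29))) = -6003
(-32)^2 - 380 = 644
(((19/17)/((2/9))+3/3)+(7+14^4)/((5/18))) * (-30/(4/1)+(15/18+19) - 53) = -5625372.40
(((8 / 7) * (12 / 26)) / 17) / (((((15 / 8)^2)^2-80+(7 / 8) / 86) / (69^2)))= -40250179584 / 18427203431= -2.18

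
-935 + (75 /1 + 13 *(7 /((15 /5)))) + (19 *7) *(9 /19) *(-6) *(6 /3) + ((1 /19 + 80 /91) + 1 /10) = -82195013 /51870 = -1584.63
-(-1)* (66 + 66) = 132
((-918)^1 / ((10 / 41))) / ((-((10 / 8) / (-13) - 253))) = -7956 / 535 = -14.87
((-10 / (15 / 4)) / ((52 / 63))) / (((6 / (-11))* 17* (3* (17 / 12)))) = 308 / 3757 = 0.08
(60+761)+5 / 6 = 821.83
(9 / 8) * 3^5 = 2187 / 8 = 273.38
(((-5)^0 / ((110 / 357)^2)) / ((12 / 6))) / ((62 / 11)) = 0.93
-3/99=-1/33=-0.03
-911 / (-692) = 911 / 692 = 1.32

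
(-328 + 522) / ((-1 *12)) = -97 / 6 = -16.17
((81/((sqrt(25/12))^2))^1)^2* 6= 5668704/625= 9069.93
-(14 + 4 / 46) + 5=-209 / 23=-9.09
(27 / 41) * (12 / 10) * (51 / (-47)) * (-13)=107406 / 9635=11.15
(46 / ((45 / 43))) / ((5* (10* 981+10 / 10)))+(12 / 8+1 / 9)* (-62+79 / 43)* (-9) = 165611567033 / 189842850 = 872.36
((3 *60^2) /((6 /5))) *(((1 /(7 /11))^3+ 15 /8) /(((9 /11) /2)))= 43430750 /343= 126620.26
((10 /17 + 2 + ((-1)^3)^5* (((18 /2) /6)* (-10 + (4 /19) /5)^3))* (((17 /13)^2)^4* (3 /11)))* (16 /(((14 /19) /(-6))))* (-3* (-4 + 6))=697004129539075239936 /257668941495875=2705037.42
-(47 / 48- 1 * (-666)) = -32015 / 48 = -666.98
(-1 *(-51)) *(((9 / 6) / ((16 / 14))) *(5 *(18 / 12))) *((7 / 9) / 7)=1785 / 32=55.78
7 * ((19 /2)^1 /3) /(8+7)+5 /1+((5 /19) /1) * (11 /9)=11627 /1710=6.80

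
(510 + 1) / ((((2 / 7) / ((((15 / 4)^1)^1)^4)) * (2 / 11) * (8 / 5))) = 9959709375 / 8192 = 1215784.84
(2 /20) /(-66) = -1 /660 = -0.00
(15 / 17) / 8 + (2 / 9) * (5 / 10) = 271 / 1224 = 0.22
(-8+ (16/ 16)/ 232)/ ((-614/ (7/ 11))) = 12985/ 1566928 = 0.01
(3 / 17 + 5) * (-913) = -80344 / 17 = -4726.12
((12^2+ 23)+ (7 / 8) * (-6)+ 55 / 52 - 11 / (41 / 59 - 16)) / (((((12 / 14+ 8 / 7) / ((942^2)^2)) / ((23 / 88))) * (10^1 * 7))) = 1448569058782304133 / 6026020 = 240385703794.93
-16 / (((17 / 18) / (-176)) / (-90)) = -4561920 / 17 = -268348.24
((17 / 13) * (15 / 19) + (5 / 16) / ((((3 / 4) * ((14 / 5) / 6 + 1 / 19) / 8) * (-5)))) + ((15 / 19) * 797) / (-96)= -1990305 / 292448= -6.81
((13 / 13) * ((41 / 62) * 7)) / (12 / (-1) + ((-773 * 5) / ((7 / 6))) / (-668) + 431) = 335503 / 30727727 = 0.01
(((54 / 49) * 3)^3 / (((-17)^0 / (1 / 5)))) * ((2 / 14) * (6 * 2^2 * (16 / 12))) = 136048896 / 4117715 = 33.04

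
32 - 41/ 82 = 63/ 2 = 31.50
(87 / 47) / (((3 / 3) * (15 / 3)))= 87 / 235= 0.37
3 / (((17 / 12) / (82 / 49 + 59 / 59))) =4716 / 833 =5.66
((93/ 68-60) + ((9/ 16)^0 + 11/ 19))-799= -1106021/ 1292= -856.05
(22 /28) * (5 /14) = 0.28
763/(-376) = -763/376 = -2.03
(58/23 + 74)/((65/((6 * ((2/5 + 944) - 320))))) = 6593664/1495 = 4410.48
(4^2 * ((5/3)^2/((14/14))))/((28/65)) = 6500/63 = 103.17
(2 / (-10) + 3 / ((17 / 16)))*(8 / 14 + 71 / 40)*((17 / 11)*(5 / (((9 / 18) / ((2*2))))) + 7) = 423.64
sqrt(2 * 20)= 2 * sqrt(10)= 6.32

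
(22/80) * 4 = 11/10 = 1.10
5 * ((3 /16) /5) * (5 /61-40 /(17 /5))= -2.19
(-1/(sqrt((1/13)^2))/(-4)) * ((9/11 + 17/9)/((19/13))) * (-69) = -260429/627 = -415.36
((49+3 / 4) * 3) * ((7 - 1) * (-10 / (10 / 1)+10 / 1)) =16119 / 2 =8059.50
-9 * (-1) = 9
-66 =-66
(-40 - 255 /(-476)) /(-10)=221 /56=3.95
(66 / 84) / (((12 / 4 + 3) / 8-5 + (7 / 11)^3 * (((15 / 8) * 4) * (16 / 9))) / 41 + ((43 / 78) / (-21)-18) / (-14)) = 491630139 / 793236503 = 0.62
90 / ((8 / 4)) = 45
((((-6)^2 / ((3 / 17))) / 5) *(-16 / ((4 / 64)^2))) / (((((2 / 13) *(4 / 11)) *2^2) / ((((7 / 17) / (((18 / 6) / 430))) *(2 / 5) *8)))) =-705216512 / 5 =-141043302.40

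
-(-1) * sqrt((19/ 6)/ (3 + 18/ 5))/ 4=sqrt(2090)/ 264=0.17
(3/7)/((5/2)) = 6/35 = 0.17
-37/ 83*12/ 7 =-444/ 581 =-0.76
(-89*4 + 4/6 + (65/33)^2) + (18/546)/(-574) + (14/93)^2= -19210764534685/54664395786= -351.43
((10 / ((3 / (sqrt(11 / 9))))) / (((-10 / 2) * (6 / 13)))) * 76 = -988 * sqrt(11) / 27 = -121.36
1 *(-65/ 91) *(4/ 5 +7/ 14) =-13/ 14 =-0.93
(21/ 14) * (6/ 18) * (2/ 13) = 1/ 13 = 0.08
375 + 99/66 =753/2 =376.50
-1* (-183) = 183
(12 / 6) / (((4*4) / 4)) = 1 / 2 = 0.50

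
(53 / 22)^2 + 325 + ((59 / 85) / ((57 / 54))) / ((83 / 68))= 1264515497 / 3816340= 331.34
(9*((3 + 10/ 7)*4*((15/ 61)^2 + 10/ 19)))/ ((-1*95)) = -9259452/ 9402967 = -0.98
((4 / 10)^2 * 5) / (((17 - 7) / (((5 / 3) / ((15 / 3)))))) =2 / 75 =0.03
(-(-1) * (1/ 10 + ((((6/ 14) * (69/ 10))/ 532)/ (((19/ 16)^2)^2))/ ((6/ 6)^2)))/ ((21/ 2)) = 124720339/ 12739529355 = 0.01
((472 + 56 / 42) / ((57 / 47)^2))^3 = 30863997900941752000 / 926004075723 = 33330304.60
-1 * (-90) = 90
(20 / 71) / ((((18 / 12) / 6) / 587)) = 46960 / 71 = 661.41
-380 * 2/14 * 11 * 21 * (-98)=1228920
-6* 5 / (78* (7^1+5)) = -5 / 156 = -0.03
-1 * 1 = -1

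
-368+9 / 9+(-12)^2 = -223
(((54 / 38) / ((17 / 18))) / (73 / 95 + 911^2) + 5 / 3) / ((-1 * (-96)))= 1116937595 / 64335535488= 0.02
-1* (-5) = 5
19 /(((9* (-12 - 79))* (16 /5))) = -95 /13104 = -0.01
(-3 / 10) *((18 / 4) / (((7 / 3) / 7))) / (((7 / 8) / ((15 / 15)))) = -162 / 35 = -4.63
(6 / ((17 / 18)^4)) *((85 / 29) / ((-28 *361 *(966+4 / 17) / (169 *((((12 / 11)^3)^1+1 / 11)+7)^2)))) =-8294748828528240 / 308147760897351991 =-0.03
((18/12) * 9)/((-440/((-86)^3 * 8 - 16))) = 8586783/55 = 156123.33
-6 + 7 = 1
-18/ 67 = -0.27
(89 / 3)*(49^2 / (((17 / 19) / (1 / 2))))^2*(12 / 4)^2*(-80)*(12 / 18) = -7408691653160 / 289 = -25635611256.61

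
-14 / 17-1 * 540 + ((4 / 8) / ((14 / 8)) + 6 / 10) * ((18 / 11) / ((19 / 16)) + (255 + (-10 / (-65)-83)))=-625830308 / 1616615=-387.12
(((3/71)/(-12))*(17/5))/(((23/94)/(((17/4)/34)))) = -0.01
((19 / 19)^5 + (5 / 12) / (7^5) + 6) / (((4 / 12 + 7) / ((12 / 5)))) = 4235379 / 1848770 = 2.29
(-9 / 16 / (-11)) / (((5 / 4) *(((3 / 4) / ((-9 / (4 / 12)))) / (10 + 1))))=-81 / 5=-16.20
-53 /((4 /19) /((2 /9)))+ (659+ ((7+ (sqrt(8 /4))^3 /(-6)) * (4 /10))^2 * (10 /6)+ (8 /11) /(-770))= 140914327 /228690-56 * sqrt(2) /45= 614.42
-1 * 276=-276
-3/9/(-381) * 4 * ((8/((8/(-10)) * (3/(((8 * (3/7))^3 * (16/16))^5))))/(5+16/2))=-747936715490438676480/7838224052915893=-95421.71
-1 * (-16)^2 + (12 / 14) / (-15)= -8962 / 35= -256.06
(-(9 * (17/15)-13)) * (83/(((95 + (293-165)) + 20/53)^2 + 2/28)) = 45696812/9811348515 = 0.00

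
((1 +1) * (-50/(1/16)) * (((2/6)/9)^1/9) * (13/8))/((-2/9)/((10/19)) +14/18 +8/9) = -1625/189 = -8.60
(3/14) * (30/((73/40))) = 1800/511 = 3.52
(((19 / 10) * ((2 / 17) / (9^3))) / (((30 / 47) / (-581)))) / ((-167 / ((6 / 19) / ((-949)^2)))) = 27307 / 46597793705775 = 0.00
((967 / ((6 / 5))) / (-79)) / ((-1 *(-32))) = -4835 / 15168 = -0.32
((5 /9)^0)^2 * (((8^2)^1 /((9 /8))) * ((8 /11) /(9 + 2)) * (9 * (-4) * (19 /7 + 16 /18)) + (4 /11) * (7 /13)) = -48329780 /99099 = -487.69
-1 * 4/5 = -4/5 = -0.80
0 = 0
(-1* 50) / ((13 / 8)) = -400 / 13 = -30.77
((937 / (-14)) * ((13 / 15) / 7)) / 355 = -12181 / 521850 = -0.02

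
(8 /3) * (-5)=-40 /3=-13.33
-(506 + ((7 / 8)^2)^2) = -2074977 / 4096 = -506.59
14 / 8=7 / 4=1.75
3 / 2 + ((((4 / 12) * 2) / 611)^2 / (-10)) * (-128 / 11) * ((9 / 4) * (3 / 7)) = 431186139 / 287457170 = 1.50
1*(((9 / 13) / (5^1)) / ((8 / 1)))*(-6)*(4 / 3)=-9 / 65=-0.14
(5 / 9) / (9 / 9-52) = -5 / 459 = -0.01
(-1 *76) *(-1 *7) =532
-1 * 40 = -40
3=3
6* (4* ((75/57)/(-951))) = -200/6023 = -0.03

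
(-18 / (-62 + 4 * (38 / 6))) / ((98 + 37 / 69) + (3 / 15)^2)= 9315 / 1870484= 0.00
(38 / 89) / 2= 19 / 89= 0.21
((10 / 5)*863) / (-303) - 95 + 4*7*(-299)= -2567227 / 303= -8472.70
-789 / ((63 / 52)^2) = -711152 / 1323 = -537.53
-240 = -240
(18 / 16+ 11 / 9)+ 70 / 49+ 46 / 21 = 3007 / 504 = 5.97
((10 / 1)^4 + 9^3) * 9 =96561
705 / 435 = 47 / 29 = 1.62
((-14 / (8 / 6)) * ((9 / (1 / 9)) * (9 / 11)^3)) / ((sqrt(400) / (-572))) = 16120377 / 1210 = 13322.63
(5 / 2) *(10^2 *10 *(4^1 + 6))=25000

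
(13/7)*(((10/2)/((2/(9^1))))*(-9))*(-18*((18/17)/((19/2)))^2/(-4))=-15352740/730303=-21.02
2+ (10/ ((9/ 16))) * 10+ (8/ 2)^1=1654/ 9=183.78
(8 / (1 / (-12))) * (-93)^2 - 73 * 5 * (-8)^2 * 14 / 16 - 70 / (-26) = -11059637 / 13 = -850741.31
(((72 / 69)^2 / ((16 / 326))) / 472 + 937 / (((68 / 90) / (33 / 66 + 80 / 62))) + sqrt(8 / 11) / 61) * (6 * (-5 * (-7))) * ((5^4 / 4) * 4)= 262500 * sqrt(22) / 671 + 9586526506003125 / 32896394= 291417559.88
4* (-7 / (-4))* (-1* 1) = -7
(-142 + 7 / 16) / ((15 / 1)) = -151 / 16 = -9.44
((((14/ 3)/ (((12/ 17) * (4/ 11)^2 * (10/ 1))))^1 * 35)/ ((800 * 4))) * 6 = 100793/ 307200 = 0.33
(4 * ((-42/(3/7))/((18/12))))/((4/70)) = -13720/3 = -4573.33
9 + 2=11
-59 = -59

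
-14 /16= -7 /8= -0.88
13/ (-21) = -13/ 21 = -0.62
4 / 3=1.33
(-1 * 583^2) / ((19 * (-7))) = 339889 / 133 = 2555.56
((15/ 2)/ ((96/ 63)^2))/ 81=245/ 6144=0.04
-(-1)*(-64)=-64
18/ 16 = 9/ 8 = 1.12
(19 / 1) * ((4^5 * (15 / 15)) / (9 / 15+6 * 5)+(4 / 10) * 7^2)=771286 / 765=1008.22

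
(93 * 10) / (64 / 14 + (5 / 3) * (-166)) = -9765 / 2857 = -3.42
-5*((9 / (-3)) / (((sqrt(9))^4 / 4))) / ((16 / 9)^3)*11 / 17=1485 / 17408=0.09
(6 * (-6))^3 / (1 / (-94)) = 4385664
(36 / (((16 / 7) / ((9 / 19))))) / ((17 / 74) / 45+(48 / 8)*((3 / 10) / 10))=4720275 / 117116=40.30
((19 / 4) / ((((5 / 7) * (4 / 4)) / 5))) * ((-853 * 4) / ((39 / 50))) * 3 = -436342.31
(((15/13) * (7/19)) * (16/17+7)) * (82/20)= 116235/8398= 13.84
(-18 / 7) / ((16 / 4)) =-9 / 14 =-0.64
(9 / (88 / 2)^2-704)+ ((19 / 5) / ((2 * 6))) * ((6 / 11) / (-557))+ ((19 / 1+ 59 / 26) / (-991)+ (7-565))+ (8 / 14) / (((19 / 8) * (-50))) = -58295644515797421 / 46192259313200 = -1262.02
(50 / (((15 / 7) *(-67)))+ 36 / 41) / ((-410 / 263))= -574129 / 1689405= -0.34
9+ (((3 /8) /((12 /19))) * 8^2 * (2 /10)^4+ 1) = 6288 /625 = 10.06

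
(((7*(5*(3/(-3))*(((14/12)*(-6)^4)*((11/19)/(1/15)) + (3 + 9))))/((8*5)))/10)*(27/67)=-11798703/25460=-463.42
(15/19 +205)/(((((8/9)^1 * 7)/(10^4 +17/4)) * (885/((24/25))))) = 140819823/392350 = 358.91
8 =8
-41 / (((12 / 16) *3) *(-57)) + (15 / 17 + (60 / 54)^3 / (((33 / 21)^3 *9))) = 3501337139 / 2820659193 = 1.24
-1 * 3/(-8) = 3/8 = 0.38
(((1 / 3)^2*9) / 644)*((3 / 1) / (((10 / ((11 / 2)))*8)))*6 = 99 / 51520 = 0.00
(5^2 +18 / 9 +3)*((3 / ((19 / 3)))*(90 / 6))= 213.16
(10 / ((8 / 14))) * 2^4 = 280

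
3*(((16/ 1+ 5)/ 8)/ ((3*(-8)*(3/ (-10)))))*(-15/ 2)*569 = -298725/ 64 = -4667.58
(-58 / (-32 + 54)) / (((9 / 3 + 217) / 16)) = -0.19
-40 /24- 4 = -17 /3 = -5.67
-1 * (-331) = 331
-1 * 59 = -59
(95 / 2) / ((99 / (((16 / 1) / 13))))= 760 / 1287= 0.59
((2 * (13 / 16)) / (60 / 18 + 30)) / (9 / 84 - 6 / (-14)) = 91 / 1000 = 0.09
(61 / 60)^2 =3721 / 3600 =1.03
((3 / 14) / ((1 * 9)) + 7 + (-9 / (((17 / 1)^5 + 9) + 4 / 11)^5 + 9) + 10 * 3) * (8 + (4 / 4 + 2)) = 9880873154720310817193147769204398124971 / 19517315171812681856845798161435300000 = 506.26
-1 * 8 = -8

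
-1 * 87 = -87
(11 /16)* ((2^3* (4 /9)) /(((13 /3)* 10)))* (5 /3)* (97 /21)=1067 /2457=0.43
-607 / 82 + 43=2919 / 82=35.60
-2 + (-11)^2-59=60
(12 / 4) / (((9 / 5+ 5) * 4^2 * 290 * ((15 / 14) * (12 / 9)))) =21 / 315520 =0.00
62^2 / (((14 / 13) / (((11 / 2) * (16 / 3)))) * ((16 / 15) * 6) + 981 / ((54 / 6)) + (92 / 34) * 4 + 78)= 46723820 / 2407401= 19.41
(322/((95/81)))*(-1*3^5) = -6337926/95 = -66715.01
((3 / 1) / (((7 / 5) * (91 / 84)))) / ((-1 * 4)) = -45 / 91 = -0.49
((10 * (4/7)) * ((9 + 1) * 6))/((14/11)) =13200/49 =269.39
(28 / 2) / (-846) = -7 / 423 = -0.02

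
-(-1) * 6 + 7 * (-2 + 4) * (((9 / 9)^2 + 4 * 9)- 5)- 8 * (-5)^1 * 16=1094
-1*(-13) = 13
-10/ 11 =-0.91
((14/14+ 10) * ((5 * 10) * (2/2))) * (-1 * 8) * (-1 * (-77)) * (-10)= 3388000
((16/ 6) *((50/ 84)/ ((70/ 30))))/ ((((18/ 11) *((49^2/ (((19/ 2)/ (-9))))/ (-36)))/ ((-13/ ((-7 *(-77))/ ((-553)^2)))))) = -154152700/ 3176523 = -48.53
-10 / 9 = -1.11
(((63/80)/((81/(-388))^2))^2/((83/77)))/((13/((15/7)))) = 47717282459/955708065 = 49.93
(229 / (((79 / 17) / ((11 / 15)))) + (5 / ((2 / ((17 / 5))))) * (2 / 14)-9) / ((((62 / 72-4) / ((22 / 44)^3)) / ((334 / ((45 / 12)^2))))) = -628396952 / 23433375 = -26.82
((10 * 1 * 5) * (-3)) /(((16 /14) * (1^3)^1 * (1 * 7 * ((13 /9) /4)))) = -675 /13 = -51.92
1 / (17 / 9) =9 / 17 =0.53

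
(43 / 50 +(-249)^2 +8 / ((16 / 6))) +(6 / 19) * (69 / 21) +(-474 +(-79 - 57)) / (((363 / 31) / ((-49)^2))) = -63070.99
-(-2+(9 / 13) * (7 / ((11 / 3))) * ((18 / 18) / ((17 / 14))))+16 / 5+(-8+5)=13511 / 12155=1.11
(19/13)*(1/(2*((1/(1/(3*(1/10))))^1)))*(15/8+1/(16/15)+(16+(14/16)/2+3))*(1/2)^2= 8455/624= 13.55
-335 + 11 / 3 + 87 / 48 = -15817 / 48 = -329.52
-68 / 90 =-34 / 45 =-0.76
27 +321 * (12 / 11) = 4149 / 11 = 377.18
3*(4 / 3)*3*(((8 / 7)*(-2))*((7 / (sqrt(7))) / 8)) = -24*sqrt(7) / 7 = -9.07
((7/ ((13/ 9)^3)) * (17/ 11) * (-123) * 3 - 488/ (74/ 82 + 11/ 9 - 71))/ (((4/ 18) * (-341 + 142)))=29.79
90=90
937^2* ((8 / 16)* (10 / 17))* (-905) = -3972809725 / 17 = -233694689.71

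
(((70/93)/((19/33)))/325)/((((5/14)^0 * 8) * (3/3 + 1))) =77/306280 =0.00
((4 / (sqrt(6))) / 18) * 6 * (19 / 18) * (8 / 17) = 152 * sqrt(6) / 1377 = 0.27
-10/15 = -2/3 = -0.67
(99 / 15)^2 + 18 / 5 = 1179 / 25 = 47.16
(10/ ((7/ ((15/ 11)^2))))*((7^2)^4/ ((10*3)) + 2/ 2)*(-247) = -106793494275/ 847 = -126084408.83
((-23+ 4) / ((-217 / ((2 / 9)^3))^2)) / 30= -608 / 375375378735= -0.00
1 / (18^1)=1 / 18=0.06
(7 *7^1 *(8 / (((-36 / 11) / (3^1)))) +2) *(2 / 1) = -2144 / 3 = -714.67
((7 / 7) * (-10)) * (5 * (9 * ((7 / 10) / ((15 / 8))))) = -168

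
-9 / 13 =-0.69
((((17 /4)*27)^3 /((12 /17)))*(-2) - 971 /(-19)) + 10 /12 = -31234554073 /7296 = -4281051.82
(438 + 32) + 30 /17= 8020 /17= 471.76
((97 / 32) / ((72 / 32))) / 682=97 / 49104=0.00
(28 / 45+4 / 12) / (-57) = -43 / 2565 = -0.02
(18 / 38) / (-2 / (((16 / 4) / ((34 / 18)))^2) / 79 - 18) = -460728 / 17513155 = -0.03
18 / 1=18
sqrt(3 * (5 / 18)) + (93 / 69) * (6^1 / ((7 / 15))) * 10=sqrt(30) / 6 + 27900 / 161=174.20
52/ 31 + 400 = 12452/ 31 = 401.68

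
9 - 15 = -6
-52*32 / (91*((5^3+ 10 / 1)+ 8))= -0.13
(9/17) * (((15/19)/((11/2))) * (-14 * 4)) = -15120/3553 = -4.26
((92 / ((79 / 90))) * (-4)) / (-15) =2208 / 79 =27.95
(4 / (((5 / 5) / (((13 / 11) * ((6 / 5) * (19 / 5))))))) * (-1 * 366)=-2169648 / 275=-7889.63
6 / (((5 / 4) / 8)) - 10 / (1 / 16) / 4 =-8 / 5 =-1.60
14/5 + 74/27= 748/135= 5.54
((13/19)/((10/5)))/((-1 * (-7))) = 13/266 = 0.05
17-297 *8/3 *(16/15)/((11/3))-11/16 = -17127/80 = -214.09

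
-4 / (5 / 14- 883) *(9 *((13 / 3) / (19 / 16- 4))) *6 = -23296 / 61785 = -0.38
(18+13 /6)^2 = 14641 /36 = 406.69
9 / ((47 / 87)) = 783 / 47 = 16.66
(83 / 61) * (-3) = -249 / 61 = -4.08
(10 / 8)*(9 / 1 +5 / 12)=565 / 48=11.77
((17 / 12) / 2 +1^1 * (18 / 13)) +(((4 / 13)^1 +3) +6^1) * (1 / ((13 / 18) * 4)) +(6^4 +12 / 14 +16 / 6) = 12348993 / 9464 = 1304.84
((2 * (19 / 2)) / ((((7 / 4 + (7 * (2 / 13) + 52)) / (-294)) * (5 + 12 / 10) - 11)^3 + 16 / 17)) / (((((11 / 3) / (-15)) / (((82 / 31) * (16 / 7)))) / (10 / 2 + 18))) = 27985991784011089920000 / 4648713138712403307217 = 6.02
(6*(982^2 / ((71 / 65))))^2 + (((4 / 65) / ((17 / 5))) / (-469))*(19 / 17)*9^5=249223621765056648220116 / 8882408353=28058113504867.44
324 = 324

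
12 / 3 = 4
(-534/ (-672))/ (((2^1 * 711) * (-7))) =-89/ 1114848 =-0.00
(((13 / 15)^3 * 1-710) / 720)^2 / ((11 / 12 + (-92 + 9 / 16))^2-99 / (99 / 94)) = 5731489766809 / 47829815581640625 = 0.00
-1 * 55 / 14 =-55 / 14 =-3.93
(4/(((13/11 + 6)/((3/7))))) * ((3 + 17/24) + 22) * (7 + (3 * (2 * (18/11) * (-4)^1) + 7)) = -155.09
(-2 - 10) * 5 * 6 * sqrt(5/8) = -90 * sqrt(10) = -284.60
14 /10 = 7 /5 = 1.40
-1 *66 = -66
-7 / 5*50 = -70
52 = 52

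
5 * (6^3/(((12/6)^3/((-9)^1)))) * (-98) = 119070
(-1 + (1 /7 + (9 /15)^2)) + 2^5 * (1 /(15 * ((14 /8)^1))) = 379 /525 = 0.72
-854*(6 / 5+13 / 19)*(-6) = 9654.69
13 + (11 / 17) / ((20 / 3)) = 4453 / 340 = 13.10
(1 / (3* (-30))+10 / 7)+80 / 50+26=18281 / 630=29.02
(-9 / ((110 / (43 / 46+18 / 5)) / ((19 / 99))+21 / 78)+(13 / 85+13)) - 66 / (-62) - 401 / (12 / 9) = -197140310064827 / 687850086260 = -286.60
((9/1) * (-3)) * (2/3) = -18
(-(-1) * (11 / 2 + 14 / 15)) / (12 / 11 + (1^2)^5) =2123 / 690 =3.08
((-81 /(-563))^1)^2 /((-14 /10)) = -32805 /2218783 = -0.01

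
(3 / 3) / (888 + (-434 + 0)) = 1 / 454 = 0.00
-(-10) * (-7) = -70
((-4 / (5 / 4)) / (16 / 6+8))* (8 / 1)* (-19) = 228 / 5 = 45.60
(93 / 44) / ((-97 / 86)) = -3999 / 2134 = -1.87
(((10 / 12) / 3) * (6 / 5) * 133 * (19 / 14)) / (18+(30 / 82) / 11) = 162811 / 48798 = 3.34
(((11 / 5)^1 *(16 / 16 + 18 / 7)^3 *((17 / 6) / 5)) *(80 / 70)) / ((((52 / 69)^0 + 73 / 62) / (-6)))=-11594000 / 64827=-178.85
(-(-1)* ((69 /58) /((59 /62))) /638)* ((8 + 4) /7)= 12834 /3820663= 0.00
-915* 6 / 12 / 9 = -305 / 6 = -50.83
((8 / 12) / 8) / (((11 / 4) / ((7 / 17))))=7 / 561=0.01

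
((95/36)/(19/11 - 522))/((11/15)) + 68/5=4667593/343380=13.59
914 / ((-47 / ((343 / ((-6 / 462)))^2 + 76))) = -637552471258 / 47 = -13564946196.98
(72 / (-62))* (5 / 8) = -45 / 62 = -0.73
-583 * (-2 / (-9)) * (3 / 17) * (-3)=1166 / 17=68.59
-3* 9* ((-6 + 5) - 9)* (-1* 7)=-1890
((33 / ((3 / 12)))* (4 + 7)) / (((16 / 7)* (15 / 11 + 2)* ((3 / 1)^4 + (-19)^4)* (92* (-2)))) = -27951 / 3551107264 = -0.00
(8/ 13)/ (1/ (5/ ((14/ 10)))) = 200/ 91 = 2.20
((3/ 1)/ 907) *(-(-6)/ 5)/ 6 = 3/ 4535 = 0.00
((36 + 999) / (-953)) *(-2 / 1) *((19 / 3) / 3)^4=29973830 / 694737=43.14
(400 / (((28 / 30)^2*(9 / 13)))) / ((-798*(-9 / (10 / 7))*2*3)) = 0.02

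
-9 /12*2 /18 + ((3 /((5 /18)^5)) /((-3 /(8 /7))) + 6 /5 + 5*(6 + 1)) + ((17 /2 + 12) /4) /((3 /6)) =-84613639 /131250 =-644.68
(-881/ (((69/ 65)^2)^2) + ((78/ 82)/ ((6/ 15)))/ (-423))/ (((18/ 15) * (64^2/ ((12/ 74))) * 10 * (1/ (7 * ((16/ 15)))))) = -84854054781587/ 4964791480869888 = -0.02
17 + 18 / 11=205 / 11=18.64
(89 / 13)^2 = 7921 / 169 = 46.87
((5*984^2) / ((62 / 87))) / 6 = 35099280 / 31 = 1132234.84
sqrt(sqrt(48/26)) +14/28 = 1/2 +26^(3/4)*3^(1/4)/13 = 1.67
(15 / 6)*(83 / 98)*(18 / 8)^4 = 54.27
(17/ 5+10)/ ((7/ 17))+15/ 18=7009/ 210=33.38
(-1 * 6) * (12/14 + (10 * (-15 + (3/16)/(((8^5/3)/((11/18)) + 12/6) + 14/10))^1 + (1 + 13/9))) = 1483588153/1685532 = 880.19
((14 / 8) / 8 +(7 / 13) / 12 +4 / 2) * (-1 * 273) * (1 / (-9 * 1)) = 19775 / 288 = 68.66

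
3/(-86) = -3/86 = -0.03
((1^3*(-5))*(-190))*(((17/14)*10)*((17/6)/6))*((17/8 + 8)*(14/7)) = 6177375/56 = 110310.27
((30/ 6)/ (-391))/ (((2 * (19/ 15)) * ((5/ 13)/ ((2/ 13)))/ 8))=-0.02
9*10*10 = 900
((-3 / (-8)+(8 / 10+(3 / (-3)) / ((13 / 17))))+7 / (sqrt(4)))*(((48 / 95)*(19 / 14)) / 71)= 5253 / 161525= 0.03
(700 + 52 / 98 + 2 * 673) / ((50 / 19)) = 777.68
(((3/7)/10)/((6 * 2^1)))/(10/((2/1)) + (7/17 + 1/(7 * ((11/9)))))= 187/289480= 0.00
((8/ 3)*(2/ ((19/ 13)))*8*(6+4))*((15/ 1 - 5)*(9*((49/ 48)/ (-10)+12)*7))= 41576080/ 19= 2188214.74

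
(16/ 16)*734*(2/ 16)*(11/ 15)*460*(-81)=-2506977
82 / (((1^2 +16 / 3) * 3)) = 82 / 19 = 4.32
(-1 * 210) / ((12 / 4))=-70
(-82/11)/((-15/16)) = 1312/165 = 7.95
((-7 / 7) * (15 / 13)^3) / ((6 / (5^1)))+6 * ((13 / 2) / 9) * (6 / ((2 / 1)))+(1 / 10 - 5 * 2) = 19991 / 10985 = 1.82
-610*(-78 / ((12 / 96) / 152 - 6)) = -11571456 / 1459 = -7931.09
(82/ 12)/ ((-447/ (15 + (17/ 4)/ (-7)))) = -16523/ 75096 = -0.22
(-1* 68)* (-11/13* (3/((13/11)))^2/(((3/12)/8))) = 26066304/2197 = 11864.50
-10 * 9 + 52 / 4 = -77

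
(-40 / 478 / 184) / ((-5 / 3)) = 3 / 10994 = 0.00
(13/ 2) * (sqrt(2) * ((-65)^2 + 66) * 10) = 278915 * sqrt(2) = 394445.38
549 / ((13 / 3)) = 1647 / 13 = 126.69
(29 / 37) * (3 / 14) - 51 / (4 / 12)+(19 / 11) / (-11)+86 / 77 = -9519045 / 62678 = -151.87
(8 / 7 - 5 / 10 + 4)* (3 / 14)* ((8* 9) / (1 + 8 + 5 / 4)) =14040 / 2009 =6.99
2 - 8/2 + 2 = 0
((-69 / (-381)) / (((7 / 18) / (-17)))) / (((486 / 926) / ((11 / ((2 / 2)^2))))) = -3982726 / 24003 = -165.93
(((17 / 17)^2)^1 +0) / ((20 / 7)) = 7 / 20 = 0.35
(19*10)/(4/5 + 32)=475/82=5.79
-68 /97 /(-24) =0.03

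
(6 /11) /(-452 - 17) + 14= 72220 /5159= 14.00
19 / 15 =1.27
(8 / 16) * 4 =2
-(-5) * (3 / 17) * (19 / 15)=19 / 17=1.12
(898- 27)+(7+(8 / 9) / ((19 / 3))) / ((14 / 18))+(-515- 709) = -45728 / 133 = -343.82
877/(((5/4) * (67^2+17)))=1754/11265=0.16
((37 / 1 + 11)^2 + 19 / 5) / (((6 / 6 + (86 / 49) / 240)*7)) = 1938552 / 5923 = 327.29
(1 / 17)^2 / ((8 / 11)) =0.00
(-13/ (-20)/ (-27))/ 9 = -13/ 4860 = -0.00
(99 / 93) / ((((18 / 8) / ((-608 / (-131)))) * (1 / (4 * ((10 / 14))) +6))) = 535040 / 1547241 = 0.35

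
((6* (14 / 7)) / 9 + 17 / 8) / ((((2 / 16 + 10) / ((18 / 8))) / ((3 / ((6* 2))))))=0.19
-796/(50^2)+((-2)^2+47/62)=172037/38750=4.44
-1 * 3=-3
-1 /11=-0.09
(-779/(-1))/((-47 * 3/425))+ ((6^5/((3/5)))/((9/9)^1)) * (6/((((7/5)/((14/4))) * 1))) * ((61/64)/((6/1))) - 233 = 15961313/564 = 28300.20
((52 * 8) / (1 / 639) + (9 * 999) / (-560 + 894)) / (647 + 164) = 88794207 / 270874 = 327.81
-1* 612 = -612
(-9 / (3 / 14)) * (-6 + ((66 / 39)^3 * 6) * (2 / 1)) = -4812948 / 2197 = -2190.69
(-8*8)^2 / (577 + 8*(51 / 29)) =118784 / 17141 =6.93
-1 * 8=-8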